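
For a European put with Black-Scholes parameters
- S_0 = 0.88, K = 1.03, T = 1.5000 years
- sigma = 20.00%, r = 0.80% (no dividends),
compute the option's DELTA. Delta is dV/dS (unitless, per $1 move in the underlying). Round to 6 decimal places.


d1 = -0.4710865767; d2 = -0.7160355509
phi(d1) = 0.3570427293; exp(-qT) = 1.0000000000; exp(-rT) = 0.9880717129
N(-d1) = 0.6812105447
Delta = -exp(-qT) * N(-d1) = -1.0000000000 * 0.6812105447 = -0.681211

Answer: Delta = -0.681211


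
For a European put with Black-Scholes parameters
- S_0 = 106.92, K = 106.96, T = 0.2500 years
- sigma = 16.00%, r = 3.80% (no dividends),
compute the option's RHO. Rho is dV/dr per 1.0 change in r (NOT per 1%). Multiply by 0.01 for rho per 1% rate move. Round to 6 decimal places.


d1 = 0.1540744810; d2 = 0.0740744810
phi(d1) = 0.3942350374; exp(-qT) = 1.0000000000; exp(-rT) = 0.9905449824
N(-d2) = 0.4704755604
Rho = -K*T*exp(-rT)*N(-d2) = -106.9600 * 0.2500 * 0.9905449824 * 0.4704755604 = -12.461567

Answer: Rho = -12.461567


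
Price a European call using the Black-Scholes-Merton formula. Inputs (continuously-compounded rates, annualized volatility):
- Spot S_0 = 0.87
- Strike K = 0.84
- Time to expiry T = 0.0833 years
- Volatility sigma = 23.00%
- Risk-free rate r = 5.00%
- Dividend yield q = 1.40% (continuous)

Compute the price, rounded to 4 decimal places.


Answer: Price = 0.0424

Derivation:
d1 = (ln(S/K) + (r - q + 0.5*sigma^2) * T) / (sigma * sqrt(T)) = 0.60699293
d2 = d1 - sigma * sqrt(T) = 0.54061093
exp(-rT) = 0.99584366; exp(-qT) = 0.99883448
C = S_0 * exp(-qT) * N(d1) - K * exp(-rT) * N(d2)
N(d1) = 0.72807220; N(d2) = 0.70561211
C = 0.8700 * 0.99883448 * 0.72807220 - 0.8400 * 0.99584366 * 0.70561211 = 0.0424


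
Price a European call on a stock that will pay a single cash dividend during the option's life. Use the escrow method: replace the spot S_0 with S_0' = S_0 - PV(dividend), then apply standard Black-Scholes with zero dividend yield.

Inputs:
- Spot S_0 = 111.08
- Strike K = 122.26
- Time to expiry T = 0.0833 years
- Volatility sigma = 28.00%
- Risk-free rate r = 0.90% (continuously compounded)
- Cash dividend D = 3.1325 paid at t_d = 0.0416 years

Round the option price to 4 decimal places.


Answer: Price = 0.2530

Derivation:
PV(D) = D * exp(-r * t_d) = 3.1325 * 0.99962567 = 3.13132741
S_0' = S_0 - PV(D) = 111.0800 - 3.13132741 = 107.94867259
d1 = (ln(S_0'/K) + (r + sigma^2/2)*T) / (sigma*sqrt(T)) = -1.49083932
d2 = d1 - sigma*sqrt(T) = -1.57165219
exp(-rT) = 0.99925058
N(d1) = 0.06800184; N(d2) = 0.05801562
C = S_0' * N(d1) - K * exp(-rT) * N(d2) = 107.94867259 * 0.06800184 - 122.2600 * 0.99925058 * 0.05801562 = 0.2530


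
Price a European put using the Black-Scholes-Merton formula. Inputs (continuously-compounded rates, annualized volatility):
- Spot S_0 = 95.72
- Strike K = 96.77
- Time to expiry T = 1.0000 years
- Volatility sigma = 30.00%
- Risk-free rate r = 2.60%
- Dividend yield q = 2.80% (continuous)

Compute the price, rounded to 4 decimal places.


d1 = (ln(S/K) + (r - q + 0.5*sigma^2) * T) / (sigma * sqrt(T)) = 0.10696745
d2 = d1 - sigma * sqrt(T) = -0.19303255
exp(-rT) = 0.97433509; exp(-qT) = 0.97238837
P = K * exp(-rT) * N(-d2) - S_0 * exp(-qT) * N(-d1)
N(-d1) = 0.45740740; N(-d2) = 0.57653326
P = 96.7700 * 0.97433509 * 0.57653326 - 95.7200 * 0.97238837 * 0.45740740 = 11.7851

Answer: Price = 11.7851


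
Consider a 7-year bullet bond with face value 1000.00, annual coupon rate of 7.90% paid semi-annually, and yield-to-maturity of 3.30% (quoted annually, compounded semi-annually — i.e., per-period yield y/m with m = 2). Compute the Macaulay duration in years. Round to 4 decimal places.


Coupon per period c = face * coupon_rate / m = 39.500000
Periods per year m = 2; per-period yield y/m = 0.016500
Number of cashflows N = 14
Cashflows (t years, CF_t, discount factor 1/(1+y/m)^(m*t), PV):
  t = 0.5000: CF_t = 39.500000, DF = 0.983768, PV = 38.858829
  t = 1.0000: CF_t = 39.500000, DF = 0.967799, PV = 38.228066
  t = 1.5000: CF_t = 39.500000, DF = 0.952090, PV = 37.607542
  t = 2.0000: CF_t = 39.500000, DF = 0.936635, PV = 36.997090
  t = 2.5000: CF_t = 39.500000, DF = 0.921432, PV = 36.396547
  t = 3.0000: CF_t = 39.500000, DF = 0.906475, PV = 35.805752
  t = 3.5000: CF_t = 39.500000, DF = 0.891761, PV = 35.224547
  t = 4.0000: CF_t = 39.500000, DF = 0.877285, PV = 34.652776
  t = 4.5000: CF_t = 39.500000, DF = 0.863045, PV = 34.090286
  t = 5.0000: CF_t = 39.500000, DF = 0.849036, PV = 33.536927
  t = 5.5000: CF_t = 39.500000, DF = 0.835254, PV = 32.992550
  t = 6.0000: CF_t = 39.500000, DF = 0.821696, PV = 32.457009
  t = 6.5000: CF_t = 39.500000, DF = 0.808359, PV = 31.930162
  t = 7.0000: CF_t = 1039.500000, DF = 0.795237, PV = 826.648976
Price P = sum_t PV_t = 1285.427059
Macaulay numerator sum_t t * PV_t:
  t * PV_t at t = 0.5000: 19.429415
  t * PV_t at t = 1.0000: 38.228066
  t * PV_t at t = 1.5000: 56.411313
  t * PV_t at t = 2.0000: 73.994180
  t * PV_t at t = 2.5000: 90.991367
  t * PV_t at t = 3.0000: 107.417256
  t * PV_t at t = 3.5000: 123.285914
  t * PV_t at t = 4.0000: 138.611104
  t * PV_t at t = 4.5000: 153.406288
  t * PV_t at t = 5.0000: 167.684635
  t * PV_t at t = 5.5000: 181.459025
  t * PV_t at t = 6.0000: 194.742056
  t * PV_t at t = 6.5000: 207.546051
  t * PV_t at t = 7.0000: 5786.542831
Macaulay duration D = (sum_t t * PV_t) / P = 7339.749500 / 1285.427059 = 5.709970

Answer: Macaulay duration = 5.7100 years


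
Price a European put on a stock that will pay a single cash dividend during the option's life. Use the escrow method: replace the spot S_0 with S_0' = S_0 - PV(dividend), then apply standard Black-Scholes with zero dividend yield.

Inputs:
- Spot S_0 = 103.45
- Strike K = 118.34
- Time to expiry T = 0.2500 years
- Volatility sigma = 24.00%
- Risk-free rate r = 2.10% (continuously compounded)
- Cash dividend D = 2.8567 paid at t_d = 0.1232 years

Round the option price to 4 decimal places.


PV(D) = D * exp(-r * t_d) = 2.8567 * 0.99741614 = 2.84931870
S_0' = S_0 - PV(D) = 103.4500 - 2.84931870 = 100.60068130
d1 = (ln(S_0'/K) + (r + sigma^2/2)*T) / (sigma*sqrt(T)) = -1.24960673
d2 = d1 - sigma*sqrt(T) = -1.36960673
exp(-rT) = 0.99476376
N(-d1) = 0.89427838; N(-d2) = 0.91459515
P = K * exp(-rT) * N(-d2) - S_0' * N(-d1) = 118.3400 * 0.99476376 * 0.91459515 - 100.60068130 * 0.89427838 = 17.7014

Answer: Price = 17.7014


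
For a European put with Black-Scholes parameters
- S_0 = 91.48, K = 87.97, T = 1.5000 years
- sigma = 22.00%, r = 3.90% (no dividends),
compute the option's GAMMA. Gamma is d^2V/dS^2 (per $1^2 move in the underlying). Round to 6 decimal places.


d1 = 0.4970405192; d2 = 0.2275966475
phi(d1) = 0.3525851336; exp(-qT) = 1.0000000000; exp(-rT) = 0.9431782404
Gamma = exp(-qT) * phi(d1) / (S * sigma * sqrt(T)) = 1.0000000000 * 0.3525851336 / (91.4800 * 0.2200 * 1.2247448714) = 0.014304

Answer: Gamma = 0.014304


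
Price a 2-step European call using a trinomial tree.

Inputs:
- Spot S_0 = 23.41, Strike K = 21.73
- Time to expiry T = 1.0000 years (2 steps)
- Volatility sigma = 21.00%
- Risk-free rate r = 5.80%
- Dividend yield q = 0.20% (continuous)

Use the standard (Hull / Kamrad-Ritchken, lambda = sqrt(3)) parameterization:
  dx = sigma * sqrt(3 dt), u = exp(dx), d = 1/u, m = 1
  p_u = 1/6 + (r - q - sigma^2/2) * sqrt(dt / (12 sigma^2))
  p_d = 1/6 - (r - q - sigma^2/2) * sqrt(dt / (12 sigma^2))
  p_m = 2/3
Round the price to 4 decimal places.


dt = T/N = 0.500000; dx = sigma*sqrt(3*dt) = 0.257196
u = exp(dx) = 1.293299; d = 1/u = 0.773216
p_u = 0.199667, p_m = 0.666667, p_d = 0.133667
Discount per step: exp(-r*dt) = 0.971416
Stock lattice S(k, j) with j the centered position index:
  k=0: S(0,+0) = 23.4100
  k=1: S(1,-1) = 18.1010; S(1,+0) = 23.4100; S(1,+1) = 30.2761
  k=2: S(2,-2) = 13.9960; S(2,-1) = 18.1010; S(2,+0) = 23.4100; S(2,+1) = 30.2761; S(2,+2) = 39.1561
Terminal payoffs V(N, j) = max(S_T - K, 0):
  V(2,-2) = 0.000000; V(2,-1) = 0.000000; V(2,+0) = 1.680000; V(2,+1) = 8.546133; V(2,+2) = 17.426096
Backward induction: V(k, j) = exp(-r*dt) * [p_u * V(k+1, j+1) + p_m * V(k+1, j) + p_d * V(k+1, j-1)]
  V(1,-1) = exp(-r*dt) * [p_u*1.680000 + p_m*0.000000 + p_d*0.000000] = 0.325852
  V(1,+0) = exp(-r*dt) * [p_u*8.546133 + p_m*1.680000 + p_d*0.000000] = 2.745591
  V(1,+1) = exp(-r*dt) * [p_u*17.426096 + p_m*8.546133 + p_d*1.680000] = 9.132668
  V(0,+0) = exp(-r*dt) * [p_u*9.132668 + p_m*2.745591 + p_d*0.325852] = 3.591753

Answer: Price = V(0,0) = 3.5918


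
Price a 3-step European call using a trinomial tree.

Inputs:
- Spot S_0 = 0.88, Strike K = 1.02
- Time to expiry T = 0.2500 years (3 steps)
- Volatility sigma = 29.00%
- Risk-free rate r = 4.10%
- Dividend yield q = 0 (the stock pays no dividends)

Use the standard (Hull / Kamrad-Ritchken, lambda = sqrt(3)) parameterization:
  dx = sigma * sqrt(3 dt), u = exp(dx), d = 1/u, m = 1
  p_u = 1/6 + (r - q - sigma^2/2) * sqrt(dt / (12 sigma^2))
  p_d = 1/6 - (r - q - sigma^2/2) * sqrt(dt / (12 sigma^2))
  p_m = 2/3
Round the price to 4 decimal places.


dt = T/N = 0.083333; dx = sigma*sqrt(3*dt) = 0.145000
u = exp(dx) = 1.156040; d = 1/u = 0.865022
p_u = 0.166365, p_m = 0.666667, p_d = 0.166968
Discount per step: exp(-r*dt) = 0.996589
Stock lattice S(k, j) with j the centered position index:
  k=0: S(0,+0) = 0.8800
  k=1: S(1,-1) = 0.7612; S(1,+0) = 0.8800; S(1,+1) = 1.0173
  k=2: S(2,-2) = 0.6585; S(2,-1) = 0.7612; S(2,+0) = 0.8800; S(2,+1) = 1.0173; S(2,+2) = 1.1761
  k=3: S(3,-3) = 0.5696; S(3,-2) = 0.6585; S(3,-1) = 0.7612; S(3,+0) = 0.8800; S(3,+1) = 1.0173; S(3,+2) = 1.1761; S(3,+3) = 1.3596
Terminal payoffs V(N, j) = max(S_T - K, 0):
  V(3,-3) = 0.000000; V(3,-2) = 0.000000; V(3,-1) = 0.000000; V(3,+0) = 0.000000; V(3,+1) = 0.000000; V(3,+2) = 0.156056; V(3,+3) = 0.339567
Backward induction: V(k, j) = exp(-r*dt) * [p_u * V(k+1, j+1) + p_m * V(k+1, j) + p_d * V(k+1, j-1)]
  V(2,-2) = exp(-r*dt) * [p_u*0.000000 + p_m*0.000000 + p_d*0.000000] = 0.000000
  V(2,-1) = exp(-r*dt) * [p_u*0.000000 + p_m*0.000000 + p_d*0.000000] = 0.000000
  V(2,+0) = exp(-r*dt) * [p_u*0.000000 + p_m*0.000000 + p_d*0.000000] = 0.000000
  V(2,+1) = exp(-r*dt) * [p_u*0.156056 + p_m*0.000000 + p_d*0.000000] = 0.025874
  V(2,+2) = exp(-r*dt) * [p_u*0.339567 + p_m*0.156056 + p_d*0.000000] = 0.159982
  V(1,-1) = exp(-r*dt) * [p_u*0.000000 + p_m*0.000000 + p_d*0.000000] = 0.000000
  V(1,+0) = exp(-r*dt) * [p_u*0.025874 + p_m*0.000000 + p_d*0.000000] = 0.004290
  V(1,+1) = exp(-r*dt) * [p_u*0.159982 + p_m*0.025874 + p_d*0.000000] = 0.043715
  V(0,+0) = exp(-r*dt) * [p_u*0.043715 + p_m*0.004290 + p_d*0.000000] = 0.010098

Answer: Price = V(0,0) = 0.0101


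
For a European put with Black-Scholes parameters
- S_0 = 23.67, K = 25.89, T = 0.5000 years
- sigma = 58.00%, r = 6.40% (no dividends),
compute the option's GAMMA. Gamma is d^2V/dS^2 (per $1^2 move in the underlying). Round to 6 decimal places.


Answer: Gamma = 0.041011

Derivation:
d1 = 0.0644969889; d2 = -0.3456249442
phi(d1) = 0.3981133704; exp(-qT) = 1.0000000000; exp(-rT) = 0.9685065821
Gamma = exp(-qT) * phi(d1) / (S * sigma * sqrt(T)) = 1.0000000000 * 0.3981133704 / (23.6700 * 0.5800 * 0.7071067812) = 0.041011


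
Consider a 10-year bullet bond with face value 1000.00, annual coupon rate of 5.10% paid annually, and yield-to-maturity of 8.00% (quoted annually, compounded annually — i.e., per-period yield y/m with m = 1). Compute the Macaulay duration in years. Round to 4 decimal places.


Answer: Macaulay duration = 7.8208 years

Derivation:
Coupon per period c = face * coupon_rate / m = 51.000000
Periods per year m = 1; per-period yield y/m = 0.080000
Number of cashflows N = 10
Cashflows (t years, CF_t, discount factor 1/(1+y/m)^(m*t), PV):
  t = 1.0000: CF_t = 51.000000, DF = 0.925926, PV = 47.222222
  t = 2.0000: CF_t = 51.000000, DF = 0.857339, PV = 43.724280
  t = 3.0000: CF_t = 51.000000, DF = 0.793832, PV = 40.485444
  t = 4.0000: CF_t = 51.000000, DF = 0.735030, PV = 37.486522
  t = 5.0000: CF_t = 51.000000, DF = 0.680583, PV = 34.709743
  t = 6.0000: CF_t = 51.000000, DF = 0.630170, PV = 32.138651
  t = 7.0000: CF_t = 51.000000, DF = 0.583490, PV = 29.758010
  t = 8.0000: CF_t = 51.000000, DF = 0.540269, PV = 27.553713
  t = 9.0000: CF_t = 51.000000, DF = 0.500249, PV = 25.512697
  t = 10.0000: CF_t = 1051.000000, DF = 0.463193, PV = 486.816356
Price P = sum_t PV_t = 805.407639
Macaulay numerator sum_t t * PV_t:
  t * PV_t at t = 1.0000: 47.222222
  t * PV_t at t = 2.0000: 87.448560
  t * PV_t at t = 3.0000: 121.456333
  t * PV_t at t = 4.0000: 149.946090
  t * PV_t at t = 5.0000: 173.548715
  t * PV_t at t = 6.0000: 192.831906
  t * PV_t at t = 7.0000: 208.306071
  t * PV_t at t = 8.0000: 220.429705
  t * PV_t at t = 9.0000: 229.614276
  t * PV_t at t = 10.0000: 4868.163560
Macaulay duration D = (sum_t t * PV_t) / P = 6298.967437 / 805.407639 = 7.820844


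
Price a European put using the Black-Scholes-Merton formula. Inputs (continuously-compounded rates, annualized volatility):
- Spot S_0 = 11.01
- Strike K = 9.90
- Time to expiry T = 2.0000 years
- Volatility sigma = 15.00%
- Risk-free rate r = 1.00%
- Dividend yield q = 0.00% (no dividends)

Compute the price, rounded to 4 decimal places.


Answer: Price = 0.3716

Derivation:
d1 = (ln(S/K) + (r - q + 0.5*sigma^2) * T) / (sigma * sqrt(T)) = 0.70130470
d2 = d1 - sigma * sqrt(T) = 0.48917267
exp(-rT) = 0.98019867; exp(-qT) = 1.00000000
P = K * exp(-rT) * N(-d2) - S_0 * exp(-qT) * N(-d1)
N(-d1) = 0.24155644; N(-d2) = 0.31235973
P = 9.9000 * 0.98019867 * 0.31235973 - 11.0100 * 1.00000000 * 0.24155644 = 0.3716


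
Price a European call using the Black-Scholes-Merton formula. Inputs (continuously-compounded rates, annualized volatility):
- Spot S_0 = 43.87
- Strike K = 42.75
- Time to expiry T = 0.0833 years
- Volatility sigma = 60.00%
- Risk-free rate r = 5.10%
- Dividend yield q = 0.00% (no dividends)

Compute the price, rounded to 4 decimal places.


Answer: Price = 3.6775

Derivation:
d1 = (ln(S/K) + (r - q + 0.5*sigma^2) * T) / (sigma * sqrt(T)) = 0.26045912
d2 = d1 - sigma * sqrt(T) = 0.08728869
exp(-rT) = 0.99576071; exp(-qT) = 1.00000000
C = S_0 * exp(-qT) * N(d1) - K * exp(-rT) * N(d2)
N(d1) = 0.60274518; N(d2) = 0.53477898
C = 43.8700 * 1.00000000 * 0.60274518 - 42.7500 * 0.99576071 * 0.53477898 = 3.6775


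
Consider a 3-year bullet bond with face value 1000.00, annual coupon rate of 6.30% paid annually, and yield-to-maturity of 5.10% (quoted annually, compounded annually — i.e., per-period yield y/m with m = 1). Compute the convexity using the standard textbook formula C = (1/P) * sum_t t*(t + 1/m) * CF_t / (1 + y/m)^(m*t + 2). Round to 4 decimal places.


Answer: Convexity = 10.0381

Derivation:
Coupon per period c = face * coupon_rate / m = 63.000000
Periods per year m = 1; per-period yield y/m = 0.051000
Number of cashflows N = 3
Cashflows (t years, CF_t, discount factor 1/(1+y/m)^(m*t), PV):
  t = 1.0000: CF_t = 63.000000, DF = 0.951475, PV = 59.942912
  t = 2.0000: CF_t = 63.000000, DF = 0.905304, PV = 57.034169
  t = 3.0000: CF_t = 1063.000000, DF = 0.861374, PV = 915.640758
Price P = sum_t PV_t = 1032.617839
Convexity numerator sum_t t*(t + 1/m) * CF_t / (1+y/m)^(m*t + 2):
  t = 1.0000: term = 108.533147
  t = 2.0000: term = 309.799659
  t = 3.0000: term = 9947.201842
Convexity = (1/P) * sum = 10365.534648 / 1032.617839 = 10.038113


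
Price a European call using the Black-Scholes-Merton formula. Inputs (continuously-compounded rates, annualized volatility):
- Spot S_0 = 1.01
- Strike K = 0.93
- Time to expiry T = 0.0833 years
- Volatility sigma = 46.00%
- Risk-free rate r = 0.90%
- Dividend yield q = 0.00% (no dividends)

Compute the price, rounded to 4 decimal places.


Answer: Price = 0.1014

Derivation:
d1 = (ln(S/K) + (r - q + 0.5*sigma^2) * T) / (sigma * sqrt(T)) = 0.69359060
d2 = d1 - sigma * sqrt(T) = 0.56082660
exp(-rT) = 0.99925058; exp(-qT) = 1.00000000
C = S_0 * exp(-qT) * N(d1) - K * exp(-rT) * N(d2)
N(d1) = 0.75603051; N(d2) = 0.71254213
C = 1.0100 * 1.00000000 * 0.75603051 - 0.9300 * 0.99925058 * 0.71254213 = 0.1014


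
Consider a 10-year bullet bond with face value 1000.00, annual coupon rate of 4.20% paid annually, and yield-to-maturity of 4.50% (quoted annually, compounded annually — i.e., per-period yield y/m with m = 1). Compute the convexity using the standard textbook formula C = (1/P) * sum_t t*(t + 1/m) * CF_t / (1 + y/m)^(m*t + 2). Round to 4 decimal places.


Answer: Convexity = 78.8181

Derivation:
Coupon per period c = face * coupon_rate / m = 42.000000
Periods per year m = 1; per-period yield y/m = 0.045000
Number of cashflows N = 10
Cashflows (t years, CF_t, discount factor 1/(1+y/m)^(m*t), PV):
  t = 1.0000: CF_t = 42.000000, DF = 0.956938, PV = 40.191388
  t = 2.0000: CF_t = 42.000000, DF = 0.915730, PV = 38.460658
  t = 3.0000: CF_t = 42.000000, DF = 0.876297, PV = 36.804457
  t = 4.0000: CF_t = 42.000000, DF = 0.838561, PV = 35.219576
  t = 5.0000: CF_t = 42.000000, DF = 0.802451, PV = 33.702944
  t = 6.0000: CF_t = 42.000000, DF = 0.767896, PV = 32.251621
  t = 7.0000: CF_t = 42.000000, DF = 0.734828, PV = 30.862795
  t = 8.0000: CF_t = 42.000000, DF = 0.703185, PV = 29.533775
  t = 9.0000: CF_t = 42.000000, DF = 0.672904, PV = 28.261986
  t = 10.0000: CF_t = 1042.000000, DF = 0.643928, PV = 670.972645
Price P = sum_t PV_t = 976.261845
Convexity numerator sum_t t*(t + 1/m) * CF_t / (1+y/m)^(m*t + 2):
  t = 1.0000: term = 73.608915
  t = 2.0000: term = 211.317459
  t = 3.0000: term = 404.435327
  t = 4.0000: term = 645.032420
  t = 5.0000: term = 925.883857
  t = 6.0000: term = 1240.418564
  t = 7.0000: term = 1582.671214
  t = 8.0000: term = 1947.237310
  t = 9.0000: term = 2329.231233
  t = 10.0000: term = 67587.272191
Convexity = (1/P) * sum = 76947.108490 / 976.261845 = 78.818105


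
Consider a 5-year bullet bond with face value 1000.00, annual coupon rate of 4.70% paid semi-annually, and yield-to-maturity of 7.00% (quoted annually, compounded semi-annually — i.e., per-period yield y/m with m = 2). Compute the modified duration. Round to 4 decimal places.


Coupon per period c = face * coupon_rate / m = 23.500000
Periods per year m = 2; per-period yield y/m = 0.035000
Number of cashflows N = 10
Cashflows (t years, CF_t, discount factor 1/(1+y/m)^(m*t), PV):
  t = 0.5000: CF_t = 23.500000, DF = 0.966184, PV = 22.705314
  t = 1.0000: CF_t = 23.500000, DF = 0.933511, PV = 21.937501
  t = 1.5000: CF_t = 23.500000, DF = 0.901943, PV = 21.195654
  t = 2.0000: CF_t = 23.500000, DF = 0.871442, PV = 20.478892
  t = 2.5000: CF_t = 23.500000, DF = 0.841973, PV = 19.786369
  t = 3.0000: CF_t = 23.500000, DF = 0.813501, PV = 19.117265
  t = 3.5000: CF_t = 23.500000, DF = 0.785991, PV = 18.470788
  t = 4.0000: CF_t = 23.500000, DF = 0.759412, PV = 17.846172
  t = 4.5000: CF_t = 23.500000, DF = 0.733731, PV = 17.242678
  t = 5.0000: CF_t = 1023.500000, DF = 0.708919, PV = 725.578406
Price P = sum_t PV_t = 904.359039
First compute Macaulay numerator sum_t t * PV_t:
  t * PV_t at t = 0.5000: 11.352657
  t * PV_t at t = 1.0000: 21.937501
  t * PV_t at t = 1.5000: 31.793480
  t * PV_t at t = 2.0000: 40.957785
  t * PV_t at t = 2.5000: 49.465924
  t * PV_t at t = 3.0000: 57.351795
  t * PV_t at t = 3.5000: 64.647757
  t * PV_t at t = 4.0000: 71.384686
  t * PV_t at t = 4.5000: 77.592050
  t * PV_t at t = 5.0000: 3627.892029
Macaulay duration D = 4054.375665 / 904.359039 = 4.483148
Modified duration = D / (1 + y/m) = 4.483148 / (1 + 0.035000) = 4.331544

Answer: Modified duration = 4.3315


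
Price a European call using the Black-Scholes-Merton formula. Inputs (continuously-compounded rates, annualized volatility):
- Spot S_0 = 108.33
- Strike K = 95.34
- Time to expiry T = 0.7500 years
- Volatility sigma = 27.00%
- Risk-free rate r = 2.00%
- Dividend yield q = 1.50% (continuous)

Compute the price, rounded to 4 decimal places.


Answer: Price = 17.3864

Derivation:
d1 = (ln(S/K) + (r - q + 0.5*sigma^2) * T) / (sigma * sqrt(T)) = 0.67922126
d2 = d1 - sigma * sqrt(T) = 0.44539440
exp(-rT) = 0.98511194; exp(-qT) = 0.98881304
C = S_0 * exp(-qT) * N(d1) - K * exp(-rT) * N(d2)
N(d1) = 0.75150116; N(d2) = 0.67198262
C = 108.3300 * 0.98881304 * 0.75150116 - 95.3400 * 0.98511194 * 0.67198262 = 17.3864


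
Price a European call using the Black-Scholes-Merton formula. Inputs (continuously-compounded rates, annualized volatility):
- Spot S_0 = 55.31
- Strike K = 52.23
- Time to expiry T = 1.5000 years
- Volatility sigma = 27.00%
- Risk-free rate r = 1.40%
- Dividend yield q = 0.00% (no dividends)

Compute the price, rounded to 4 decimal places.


Answer: Price = 9.2659

Derivation:
d1 = (ln(S/K) + (r - q + 0.5*sigma^2) * T) / (sigma * sqrt(T)) = 0.40211453
d2 = d1 - sigma * sqrt(T) = 0.07143342
exp(-rT) = 0.97921896; exp(-qT) = 1.00000000
C = S_0 * exp(-qT) * N(d1) - K * exp(-rT) * N(d2)
N(d1) = 0.65620013; N(d2) = 0.52847359
C = 55.3100 * 1.00000000 * 0.65620013 - 52.2300 * 0.97921896 * 0.52847359 = 9.2659


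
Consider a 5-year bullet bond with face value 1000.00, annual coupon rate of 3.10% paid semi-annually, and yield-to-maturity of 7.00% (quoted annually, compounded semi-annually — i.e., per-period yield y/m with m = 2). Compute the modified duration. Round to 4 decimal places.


Coupon per period c = face * coupon_rate / m = 15.500000
Periods per year m = 2; per-period yield y/m = 0.035000
Number of cashflows N = 10
Cashflows (t years, CF_t, discount factor 1/(1+y/m)^(m*t), PV):
  t = 0.5000: CF_t = 15.500000, DF = 0.966184, PV = 14.975845
  t = 1.0000: CF_t = 15.500000, DF = 0.933511, PV = 14.469416
  t = 1.5000: CF_t = 15.500000, DF = 0.901943, PV = 13.980112
  t = 2.0000: CF_t = 15.500000, DF = 0.871442, PV = 13.507355
  t = 2.5000: CF_t = 15.500000, DF = 0.841973, PV = 13.050584
  t = 3.0000: CF_t = 15.500000, DF = 0.813501, PV = 12.609260
  t = 3.5000: CF_t = 15.500000, DF = 0.785991, PV = 12.182860
  t = 4.0000: CF_t = 15.500000, DF = 0.759412, PV = 11.770879
  t = 4.5000: CF_t = 15.500000, DF = 0.733731, PV = 11.372830
  t = 5.0000: CF_t = 1015.500000, DF = 0.708919, PV = 719.907055
Price P = sum_t PV_t = 837.826196
First compute Macaulay numerator sum_t t * PV_t:
  t * PV_t at t = 0.5000: 7.487923
  t * PV_t at t = 1.0000: 14.469416
  t * PV_t at t = 1.5000: 20.970168
  t * PV_t at t = 2.0000: 27.014709
  t * PV_t at t = 2.5000: 32.626460
  t * PV_t at t = 3.0000: 37.827780
  t * PV_t at t = 3.5000: 42.640010
  t * PV_t at t = 4.0000: 47.083516
  t * PV_t at t = 4.5000: 51.177735
  t * PV_t at t = 5.0000: 3599.535277
Macaulay duration D = 3880.832994 / 837.826196 = 4.632026
Modified duration = D / (1 + y/m) = 4.632026 / (1 + 0.035000) = 4.475388

Answer: Modified duration = 4.4754


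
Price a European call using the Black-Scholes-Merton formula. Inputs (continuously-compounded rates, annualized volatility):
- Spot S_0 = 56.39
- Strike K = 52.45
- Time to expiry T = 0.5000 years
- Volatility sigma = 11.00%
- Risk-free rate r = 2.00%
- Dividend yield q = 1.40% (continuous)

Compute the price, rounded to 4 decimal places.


Answer: Price = 4.4384

Derivation:
d1 = (ln(S/K) + (r - q + 0.5*sigma^2) * T) / (sigma * sqrt(T)) = 1.00867501
d2 = d1 - sigma * sqrt(T) = 0.93089326
exp(-rT) = 0.99004983; exp(-qT) = 0.99302444
C = S_0 * exp(-qT) * N(d1) - K * exp(-rT) * N(d2)
N(d1) = 0.84343474; N(d2) = 0.82404561
C = 56.3900 * 0.99302444 * 0.84343474 - 52.4500 * 0.99004983 * 0.82404561 = 4.4384


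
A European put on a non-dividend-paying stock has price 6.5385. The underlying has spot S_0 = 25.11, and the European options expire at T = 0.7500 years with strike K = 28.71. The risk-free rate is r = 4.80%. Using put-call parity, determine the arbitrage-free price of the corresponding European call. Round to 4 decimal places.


Put-call parity: C - P = S_0 * exp(-qT) - K * exp(-rT).
S_0 * exp(-qT) = 25.1100 * 1.00000000 = 25.11000000
K * exp(-rT) = 28.7100 * 0.96464029 = 27.69482283
C = P + S*exp(-qT) - K*exp(-rT)
C = 6.5385 + 25.11000000 - 27.69482283 = 3.9537

Answer: Call price = 3.9537


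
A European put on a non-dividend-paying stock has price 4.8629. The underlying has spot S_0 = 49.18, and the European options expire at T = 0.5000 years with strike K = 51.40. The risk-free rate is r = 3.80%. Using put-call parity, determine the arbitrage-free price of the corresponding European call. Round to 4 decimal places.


Put-call parity: C - P = S_0 * exp(-qT) - K * exp(-rT).
S_0 * exp(-qT) = 49.1800 * 1.00000000 = 49.18000000
K * exp(-rT) = 51.4000 * 0.98117936 = 50.43261922
C = P + S*exp(-qT) - K*exp(-rT)
C = 4.8629 + 49.18000000 - 50.43261922 = 3.6103

Answer: Call price = 3.6103


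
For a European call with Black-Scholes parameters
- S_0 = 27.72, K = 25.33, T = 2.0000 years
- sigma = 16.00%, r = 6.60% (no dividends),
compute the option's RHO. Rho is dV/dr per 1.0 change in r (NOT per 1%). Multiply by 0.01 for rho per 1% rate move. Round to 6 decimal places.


Answer: Rho = 35.849082

Derivation:
d1 = 1.0949756675; d2 = 0.8687014975
phi(d1) = 0.2190567633; exp(-qT) = 1.0000000000; exp(-rT) = 0.8763409951
N(d2) = 0.8074947889
Rho = K*T*exp(-rT)*N(d2) = 25.3300 * 2.0000 * 0.8763409951 * 0.8074947889 = 35.849082


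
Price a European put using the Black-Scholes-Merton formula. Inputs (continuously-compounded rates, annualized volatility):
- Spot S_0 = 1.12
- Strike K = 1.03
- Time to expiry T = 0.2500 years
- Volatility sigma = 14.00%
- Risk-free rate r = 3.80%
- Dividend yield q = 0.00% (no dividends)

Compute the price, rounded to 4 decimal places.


d1 = (ln(S/K) + (r - q + 0.5*sigma^2) * T) / (sigma * sqrt(T)) = 1.36742690
d2 = d1 - sigma * sqrt(T) = 1.29742690
exp(-rT) = 0.99054498; exp(-qT) = 1.00000000
P = K * exp(-rT) * N(-d2) - S_0 * exp(-qT) * N(-d1)
N(-d1) = 0.08574577; N(-d2) = 0.09724217
P = 1.0300 * 0.99054498 * 0.09724217 - 1.1200 * 1.00000000 * 0.08574577 = 0.0032

Answer: Price = 0.0032


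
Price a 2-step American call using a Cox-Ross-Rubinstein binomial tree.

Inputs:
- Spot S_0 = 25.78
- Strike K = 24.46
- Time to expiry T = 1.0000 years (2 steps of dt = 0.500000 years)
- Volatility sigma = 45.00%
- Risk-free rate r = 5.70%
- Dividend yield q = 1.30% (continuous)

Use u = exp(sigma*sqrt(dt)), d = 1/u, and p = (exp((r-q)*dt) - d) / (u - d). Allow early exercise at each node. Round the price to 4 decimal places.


Answer: Price = V(0,0) = 5.3719

Derivation:
dt = T/N = 0.500000
u = exp(sigma*sqrt(dt)) = 1.374648; d = 1/u = 0.727459
p = (exp((r-q)*dt) - d) / (u - d) = 0.455485
Discount per step: exp(-r*dt) = 0.971902
Stock lattice S(k, i) with i counting down-moves:
  k=0: S(0,0) = 25.7800
  k=1: S(1,0) = 35.4384; S(1,1) = 18.7539
  k=2: S(2,0) = 48.7154; S(2,1) = 25.7800; S(2,2) = 13.6427
Terminal payoffs V(N, i) = max(S_T - K, 0):
  V(2,0) = 24.255395; V(2,1) = 1.320000; V(2,2) = 0.000000
Backward induction: V(k, i) = exp(-r*dt) * [p * V(k+1, i) + (1-p) * V(k+1, i+1)]; then take max(V_cont, immediate exercise) for American.
  V(1,0) = exp(-r*dt) * [p*24.255395 + (1-p)*1.320000] = 11.436105; exercise = 10.978438; V(1,0) = max -> 11.436105
  V(1,1) = exp(-r*dt) * [p*1.320000 + (1-p)*0.000000] = 0.584346; exercise = 0.000000; V(1,1) = max -> 0.584346
  V(0,0) = exp(-r*dt) * [p*11.436105 + (1-p)*0.584346] = 5.371857; exercise = 1.320000; V(0,0) = max -> 5.371857


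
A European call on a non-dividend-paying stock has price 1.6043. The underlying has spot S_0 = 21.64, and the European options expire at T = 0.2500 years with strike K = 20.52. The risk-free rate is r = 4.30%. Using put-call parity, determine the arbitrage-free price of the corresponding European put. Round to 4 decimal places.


Answer: Put price = 0.2649

Derivation:
Put-call parity: C - P = S_0 * exp(-qT) - K * exp(-rT).
S_0 * exp(-qT) = 21.6400 * 1.00000000 = 21.64000000
K * exp(-rT) = 20.5200 * 0.98930757 = 20.30059143
P = C - S*exp(-qT) + K*exp(-rT)
P = 1.6043 - 21.64000000 + 20.30059143 = 0.2649


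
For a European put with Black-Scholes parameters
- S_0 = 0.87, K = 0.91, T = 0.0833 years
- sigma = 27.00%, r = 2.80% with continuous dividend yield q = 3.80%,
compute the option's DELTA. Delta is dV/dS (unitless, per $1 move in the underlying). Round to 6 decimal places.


d1 = -0.5485681400; d2 = -0.6264948364
phi(d1) = 0.3432136857; exp(-qT) = 0.9968396046; exp(-rT) = 0.9976703179
N(-d1) = 0.7083490724
Delta = -exp(-qT) * N(-d1) = -0.9968396046 * 0.7083490724 = -0.706110

Answer: Delta = -0.706110


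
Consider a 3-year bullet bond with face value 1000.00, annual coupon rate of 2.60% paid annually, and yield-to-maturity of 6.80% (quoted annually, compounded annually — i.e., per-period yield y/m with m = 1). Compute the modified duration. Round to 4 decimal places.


Coupon per period c = face * coupon_rate / m = 26.000000
Periods per year m = 1; per-period yield y/m = 0.068000
Number of cashflows N = 3
Cashflows (t years, CF_t, discount factor 1/(1+y/m)^(m*t), PV):
  t = 1.0000: CF_t = 26.000000, DF = 0.936330, PV = 24.344569
  t = 2.0000: CF_t = 26.000000, DF = 0.876713, PV = 22.794541
  t = 3.0000: CF_t = 1026.000000, DF = 0.820892, PV = 842.235616
Price P = sum_t PV_t = 889.374726
First compute Macaulay numerator sum_t t * PV_t:
  t * PV_t at t = 1.0000: 24.344569
  t * PV_t at t = 2.0000: 45.589081
  t * PV_t at t = 3.0000: 2526.706848
Macaulay duration D = 2596.640498 / 889.374726 = 2.919625
Modified duration = D / (1 + y/m) = 2.919625 / (1 + 0.068000) = 2.733731

Answer: Modified duration = 2.7337


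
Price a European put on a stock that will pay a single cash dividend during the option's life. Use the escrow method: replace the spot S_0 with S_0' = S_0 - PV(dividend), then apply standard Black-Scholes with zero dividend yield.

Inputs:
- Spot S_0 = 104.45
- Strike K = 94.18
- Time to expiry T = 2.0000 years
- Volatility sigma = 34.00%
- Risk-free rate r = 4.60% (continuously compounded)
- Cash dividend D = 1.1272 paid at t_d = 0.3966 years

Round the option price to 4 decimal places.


PV(D) = D * exp(-r * t_d) = 1.1272 * 0.98192181 = 1.10682226
S_0' = S_0 - PV(D) = 104.4500 - 1.10682226 = 103.34317774
d1 = (ln(S_0'/K) + (r + sigma^2/2)*T) / (sigma*sqrt(T)) = 0.62484828
d2 = d1 - sigma*sqrt(T) = 0.14401566
exp(-rT) = 0.91210515
N(-d1) = 0.26603532; N(-d2) = 0.44274405
P = K * exp(-rT) * N(-d2) - S_0' * N(-d1) = 94.1800 * 0.91210515 * 0.44274405 - 103.34317774 * 0.26603532 = 10.5397

Answer: Price = 10.5397


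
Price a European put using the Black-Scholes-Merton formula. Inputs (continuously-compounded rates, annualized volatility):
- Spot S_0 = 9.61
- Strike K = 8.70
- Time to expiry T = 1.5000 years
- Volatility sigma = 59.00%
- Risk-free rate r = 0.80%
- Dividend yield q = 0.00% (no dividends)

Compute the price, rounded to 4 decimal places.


d1 = (ln(S/K) + (r - q + 0.5*sigma^2) * T) / (sigma * sqrt(T)) = 0.51557773
d2 = d1 - sigma * sqrt(T) = -0.20702174
exp(-rT) = 0.98807171; exp(-qT) = 1.00000000
P = K * exp(-rT) * N(-d2) - S_0 * exp(-qT) * N(-d1)
N(-d1) = 0.30307468; N(-d2) = 0.58200356
P = 8.7000 * 0.98807171 * 0.58200356 - 9.6100 * 1.00000000 * 0.30307468 = 2.0905

Answer: Price = 2.0905


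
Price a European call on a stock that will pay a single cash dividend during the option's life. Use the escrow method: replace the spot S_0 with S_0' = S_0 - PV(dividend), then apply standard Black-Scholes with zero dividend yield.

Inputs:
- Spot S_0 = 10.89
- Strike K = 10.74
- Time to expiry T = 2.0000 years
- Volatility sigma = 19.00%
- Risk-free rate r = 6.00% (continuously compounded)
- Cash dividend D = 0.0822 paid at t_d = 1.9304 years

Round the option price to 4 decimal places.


Answer: Price = 1.8512

Derivation:
PV(D) = D * exp(-r * t_d) = 0.0822 * 0.89063196 = 0.07320995
S_0' = S_0 - PV(D) = 10.8900 - 0.07320995 = 10.81679005
d1 = (ln(S_0'/K) + (r + sigma^2/2)*T) / (sigma*sqrt(T)) = 0.60745859
d2 = d1 - sigma*sqrt(T) = 0.33875801
exp(-rT) = 0.88692044
N(d1) = 0.72822669; N(d2) = 0.63260398
C = S_0' * N(d1) - K * exp(-rT) * N(d2) = 10.81679005 * 0.72822669 - 10.7400 * 0.88692044 * 0.63260398 = 1.8512


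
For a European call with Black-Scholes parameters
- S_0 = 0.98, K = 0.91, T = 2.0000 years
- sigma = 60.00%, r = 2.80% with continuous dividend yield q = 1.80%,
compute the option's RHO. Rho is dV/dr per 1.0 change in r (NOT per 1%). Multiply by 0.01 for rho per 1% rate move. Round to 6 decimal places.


d1 = 0.5351713775; d2 = -0.3133567599
phi(d1) = 0.3457142422; exp(-qT) = 0.9646402935; exp(-rT) = 0.9455391359
N(d2) = 0.3770048158
Rho = K*T*exp(-rT)*N(d2) = 0.9100 * 2.0000 * 0.9455391359 * 0.3770048158 = 0.648781

Answer: Rho = 0.648781


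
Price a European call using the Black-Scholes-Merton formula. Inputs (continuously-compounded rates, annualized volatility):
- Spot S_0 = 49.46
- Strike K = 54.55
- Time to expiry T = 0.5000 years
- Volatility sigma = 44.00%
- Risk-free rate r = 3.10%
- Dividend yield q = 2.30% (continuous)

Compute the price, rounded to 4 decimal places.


Answer: Price = 4.2184

Derivation:
d1 = (ln(S/K) + (r - q + 0.5*sigma^2) * T) / (sigma * sqrt(T)) = -0.14641433
d2 = d1 - sigma * sqrt(T) = -0.45754132
exp(-rT) = 0.98461951; exp(-qT) = 0.98856587
C = S_0 * exp(-qT) * N(d1) - K * exp(-rT) * N(d2)
N(d1) = 0.44179716; N(d2) = 0.32364101
C = 49.4600 * 0.98856587 * 0.44179716 - 54.5500 * 0.98461951 * 0.32364101 = 4.2184


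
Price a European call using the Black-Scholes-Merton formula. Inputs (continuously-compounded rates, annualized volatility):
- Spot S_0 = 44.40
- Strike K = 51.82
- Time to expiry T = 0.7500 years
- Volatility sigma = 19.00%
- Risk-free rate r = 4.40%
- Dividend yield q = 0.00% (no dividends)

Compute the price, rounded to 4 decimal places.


d1 = (ln(S/K) + (r - q + 0.5*sigma^2) * T) / (sigma * sqrt(T)) = -0.65635127
d2 = d1 - sigma * sqrt(T) = -0.82089609
exp(-rT) = 0.96753856; exp(-qT) = 1.00000000
C = S_0 * exp(-qT) * N(d1) - K * exp(-rT) * N(d2)
N(d1) = 0.25579907; N(d2) = 0.20585273
C = 44.4000 * 1.00000000 * 0.25579907 - 51.8200 * 0.96753856 * 0.20585273 = 1.0365

Answer: Price = 1.0365


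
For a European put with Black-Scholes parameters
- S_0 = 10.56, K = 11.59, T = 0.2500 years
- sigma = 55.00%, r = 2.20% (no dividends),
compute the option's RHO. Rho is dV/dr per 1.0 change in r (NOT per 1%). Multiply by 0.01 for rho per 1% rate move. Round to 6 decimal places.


Answer: Rho = -1.947337

Derivation:
d1 = -0.1809341057; d2 = -0.4559341057
phi(d1) = 0.3924653176; exp(-qT) = 1.0000000000; exp(-rT) = 0.9945150973
N(-d2) = 0.6757813184
Rho = -K*T*exp(-rT)*N(-d2) = -11.5900 * 0.2500 * 0.9945150973 * 0.6757813184 = -1.947337


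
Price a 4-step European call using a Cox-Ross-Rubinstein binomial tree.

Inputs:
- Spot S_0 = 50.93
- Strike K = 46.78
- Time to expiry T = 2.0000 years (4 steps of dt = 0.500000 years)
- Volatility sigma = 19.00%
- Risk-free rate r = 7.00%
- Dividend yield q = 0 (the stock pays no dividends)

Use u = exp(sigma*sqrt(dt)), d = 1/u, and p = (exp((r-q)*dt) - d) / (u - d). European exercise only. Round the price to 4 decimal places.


dt = T/N = 0.500000
u = exp(sigma*sqrt(dt)) = 1.143793; d = 1/u = 0.874284
p = (exp((r-q)*dt) - d) / (u - d) = 0.598628
Discount per step: exp(-r*dt) = 0.965605
Stock lattice S(k, i) with i counting down-moves:
  k=0: S(0,0) = 50.9300
  k=1: S(1,0) = 58.2534; S(1,1) = 44.5273
  k=2: S(2,0) = 66.6299; S(2,1) = 50.9300; S(2,2) = 38.9295
  k=3: S(3,0) = 76.2108; S(3,1) = 58.2534; S(3,2) = 44.5273; S(3,3) = 34.0354
  k=4: S(4,0) = 87.1694; S(4,1) = 66.6299; S(4,2) = 50.9300; S(4,3) = 38.9295; S(4,4) = 29.7566
Terminal payoffs V(N, i) = max(S_T - K, 0):
  V(4,0) = 40.389395; V(4,1) = 19.849853; V(4,2) = 4.150000; V(4,3) = 0.000000; V(4,4) = 0.000000
Backward induction: V(k, i) = exp(-r*dt) * [p * V(k+1, i) + (1-p) * V(k+1, i+1)].
  V(3,0) = exp(-r*dt) * [p*40.389395 + (1-p)*19.849853] = 31.039765
  V(3,1) = exp(-r*dt) * [p*19.849853 + (1-p)*4.150000] = 13.082377
  V(3,2) = exp(-r*dt) * [p*4.150000 + (1-p)*0.000000] = 2.398858
  V(3,3) = exp(-r*dt) * [p*0.000000 + (1-p)*0.000000] = 0.000000
  V(2,0) = exp(-r*dt) * [p*31.039765 + (1-p)*13.082377] = 23.012470
  V(2,1) = exp(-r*dt) * [p*13.082377 + (1-p)*2.398858] = 8.491832
  V(2,2) = exp(-r*dt) * [p*2.398858 + (1-p)*0.000000] = 1.386632
  V(1,0) = exp(-r*dt) * [p*23.012470 + (1-p)*8.491832] = 16.593242
  V(1,1) = exp(-r*dt) * [p*8.491832 + (1-p)*1.386632] = 5.446016
  V(0,0) = exp(-r*dt) * [p*16.593242 + (1-p)*5.446016] = 11.702225

Answer: Price = V(0,0) = 11.7022


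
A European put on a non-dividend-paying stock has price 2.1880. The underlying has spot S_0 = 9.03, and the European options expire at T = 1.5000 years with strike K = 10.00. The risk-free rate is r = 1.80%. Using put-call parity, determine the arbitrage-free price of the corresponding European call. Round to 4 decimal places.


Put-call parity: C - P = S_0 * exp(-qT) - K * exp(-rT).
S_0 * exp(-qT) = 9.0300 * 1.00000000 = 9.03000000
K * exp(-rT) = 10.0000 * 0.97336124 = 9.73361242
C = P + S*exp(-qT) - K*exp(-rT)
C = 2.1880 + 9.03000000 - 9.73361242 = 1.4844

Answer: Call price = 1.4844


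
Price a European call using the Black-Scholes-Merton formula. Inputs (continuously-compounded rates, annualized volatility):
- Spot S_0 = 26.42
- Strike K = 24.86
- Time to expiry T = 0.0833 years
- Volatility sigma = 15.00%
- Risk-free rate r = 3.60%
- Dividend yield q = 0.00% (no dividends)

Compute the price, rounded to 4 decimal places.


d1 = (ln(S/K) + (r - q + 0.5*sigma^2) * T) / (sigma * sqrt(T)) = 1.49672518
d2 = d1 - sigma * sqrt(T) = 1.45343257
exp(-rT) = 0.99700569; exp(-qT) = 1.00000000
C = S_0 * exp(-qT) * N(d1) - K * exp(-rT) * N(d2)
N(d1) = 0.93276761; N(d2) = 0.92694816
C = 26.4200 * 1.00000000 * 0.93276761 - 24.8600 * 0.99700569 * 0.92694816 = 1.6688

Answer: Price = 1.6688


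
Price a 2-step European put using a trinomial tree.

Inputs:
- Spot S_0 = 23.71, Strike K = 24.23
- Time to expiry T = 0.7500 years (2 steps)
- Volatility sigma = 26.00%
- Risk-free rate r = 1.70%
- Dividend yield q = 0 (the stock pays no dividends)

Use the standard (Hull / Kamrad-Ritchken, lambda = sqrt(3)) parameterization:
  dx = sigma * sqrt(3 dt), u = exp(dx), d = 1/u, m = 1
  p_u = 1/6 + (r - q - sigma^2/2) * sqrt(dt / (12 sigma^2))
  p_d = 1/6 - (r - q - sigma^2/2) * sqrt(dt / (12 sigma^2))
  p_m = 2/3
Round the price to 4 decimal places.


Answer: Price = V(0,0) = 2.0492

Derivation:
dt = T/N = 0.375000; dx = sigma*sqrt(3*dt) = 0.275772
u = exp(dx) = 1.317547; d = 1/u = 0.758986
p_u = 0.155244, p_m = 0.666667, p_d = 0.178089
Discount per step: exp(-r*dt) = 0.993645
Stock lattice S(k, j) with j the centered position index:
  k=0: S(0,+0) = 23.7100
  k=1: S(1,-1) = 17.9956; S(1,+0) = 23.7100; S(1,+1) = 31.2390
  k=2: S(2,-2) = 13.6584; S(2,-1) = 17.9956; S(2,+0) = 23.7100; S(2,+1) = 31.2390; S(2,+2) = 41.1589
Terminal payoffs V(N, j) = max(K - S_T, 0):
  V(2,-2) = 10.571615; V(2,-1) = 6.234436; V(2,+0) = 0.520000; V(2,+1) = 0.000000; V(2,+2) = 0.000000
Backward induction: V(k, j) = exp(-r*dt) * [p_u * V(k+1, j+1) + p_m * V(k+1, j) + p_d * V(k+1, j-1)]
  V(1,-1) = exp(-r*dt) * [p_u*0.520000 + p_m*6.234436 + p_d*10.571615] = 6.080819
  V(1,+0) = exp(-r*dt) * [p_u*0.000000 + p_m*0.520000 + p_d*6.234436] = 1.447694
  V(1,+1) = exp(-r*dt) * [p_u*0.000000 + p_m*0.000000 + p_d*0.520000] = 0.092018
  V(0,+0) = exp(-r*dt) * [p_u*0.092018 + p_m*1.447694 + p_d*6.080819] = 2.049237


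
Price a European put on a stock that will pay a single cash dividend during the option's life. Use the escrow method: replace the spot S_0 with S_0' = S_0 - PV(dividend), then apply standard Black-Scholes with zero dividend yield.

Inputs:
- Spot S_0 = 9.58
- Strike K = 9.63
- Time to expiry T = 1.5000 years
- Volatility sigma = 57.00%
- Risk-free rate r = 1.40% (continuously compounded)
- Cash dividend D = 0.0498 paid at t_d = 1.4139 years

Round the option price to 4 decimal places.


PV(D) = D * exp(-r * t_d) = 0.0498 * 0.98040003 = 0.04882392
S_0' = S_0 - PV(D) = 9.5800 - 0.04882392 = 9.53117608
d1 = (ln(S_0'/K) + (r + sigma^2/2)*T) / (sigma*sqrt(T)) = 0.36435786
d2 = d1 - sigma*sqrt(T) = -0.33374671
exp(-rT) = 0.97921896
N(-d1) = 0.35779540; N(-d2) = 0.63071465
P = K * exp(-rT) * N(-d2) - S_0' * N(-d1) = 9.6300 * 0.97921896 * 0.63071465 - 9.53117608 * 0.35779540 = 2.5374

Answer: Price = 2.5374


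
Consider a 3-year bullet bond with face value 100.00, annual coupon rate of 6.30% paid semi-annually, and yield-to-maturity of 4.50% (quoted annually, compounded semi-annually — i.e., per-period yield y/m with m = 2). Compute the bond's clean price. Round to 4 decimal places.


Answer: Price = 104.9990

Derivation:
Coupon per period c = face * coupon_rate / m = 3.150000
Periods per year m = 2; per-period yield y/m = 0.022500
Number of cashflows N = 6
Cashflows (t years, CF_t, discount factor 1/(1+y/m)^(m*t), PV):
  t = 0.5000: CF_t = 3.150000, DF = 0.977995, PV = 3.080685
  t = 1.0000: CF_t = 3.150000, DF = 0.956474, PV = 3.012894
  t = 1.5000: CF_t = 3.150000, DF = 0.935427, PV = 2.946596
  t = 2.0000: CF_t = 3.150000, DF = 0.914843, PV = 2.881757
  t = 2.5000: CF_t = 3.150000, DF = 0.894712, PV = 2.818344
  t = 3.0000: CF_t = 103.150000, DF = 0.875024, PV = 90.258754
Price P = sum_t PV_t = 104.999029
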